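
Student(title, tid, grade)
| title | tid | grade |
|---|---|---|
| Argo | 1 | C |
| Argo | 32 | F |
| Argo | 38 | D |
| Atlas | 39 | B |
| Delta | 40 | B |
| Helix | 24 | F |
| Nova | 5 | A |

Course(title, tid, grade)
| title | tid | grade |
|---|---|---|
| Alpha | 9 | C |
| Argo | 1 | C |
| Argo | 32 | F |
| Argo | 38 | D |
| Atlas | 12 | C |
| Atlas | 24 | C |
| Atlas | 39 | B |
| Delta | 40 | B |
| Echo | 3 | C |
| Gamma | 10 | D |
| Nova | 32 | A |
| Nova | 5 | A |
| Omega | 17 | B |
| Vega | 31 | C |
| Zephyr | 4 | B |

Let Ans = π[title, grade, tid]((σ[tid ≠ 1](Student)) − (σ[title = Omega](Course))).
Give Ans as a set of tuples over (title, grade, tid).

Selection tid ≠ 1: {(Argo, 32, F), (Argo, 38, D), (Atlas, 39, B), (Delta, 40, B), (Helix, 24, F), (Nova, 5, A)}
Selection title = Omega: {(Omega, 17, B)}
Taking the difference: {(Argo, 32, F), (Argo, 38, D), (Atlas, 39, B), (Delta, 40, B), (Helix, 24, F), (Nova, 5, A)}
Keep only column(s) title, grade, tid: {(Argo, D, 38), (Argo, F, 32), (Atlas, B, 39), (Delta, B, 40), (Helix, F, 24), (Nova, A, 5)}

{(Argo, D, 38), (Argo, F, 32), (Atlas, B, 39), (Delta, B, 40), (Helix, F, 24), (Nova, A, 5)}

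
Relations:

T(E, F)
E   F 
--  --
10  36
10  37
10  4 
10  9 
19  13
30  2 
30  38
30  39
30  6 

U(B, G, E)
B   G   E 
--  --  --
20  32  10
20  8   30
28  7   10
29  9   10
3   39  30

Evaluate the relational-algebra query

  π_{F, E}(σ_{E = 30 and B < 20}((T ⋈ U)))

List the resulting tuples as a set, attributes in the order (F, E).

{(2, 30), (38, 30), (39, 30), (6, 30)}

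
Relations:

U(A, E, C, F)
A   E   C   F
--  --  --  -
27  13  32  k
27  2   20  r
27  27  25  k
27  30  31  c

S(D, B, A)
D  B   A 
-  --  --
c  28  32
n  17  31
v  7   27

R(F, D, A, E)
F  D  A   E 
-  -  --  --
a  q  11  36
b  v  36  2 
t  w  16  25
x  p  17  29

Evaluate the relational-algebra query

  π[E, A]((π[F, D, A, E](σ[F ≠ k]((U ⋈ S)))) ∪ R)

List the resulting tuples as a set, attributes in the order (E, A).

{(2, 27), (2, 36), (25, 16), (29, 17), (30, 27), (36, 11)}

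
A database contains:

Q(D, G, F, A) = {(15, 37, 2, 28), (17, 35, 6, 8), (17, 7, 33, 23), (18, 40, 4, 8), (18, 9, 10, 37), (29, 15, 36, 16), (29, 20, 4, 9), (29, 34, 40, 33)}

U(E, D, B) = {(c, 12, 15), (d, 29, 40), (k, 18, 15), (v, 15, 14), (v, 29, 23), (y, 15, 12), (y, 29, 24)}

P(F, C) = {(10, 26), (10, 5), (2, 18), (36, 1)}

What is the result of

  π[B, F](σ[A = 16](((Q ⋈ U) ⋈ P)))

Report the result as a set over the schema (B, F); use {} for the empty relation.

{(23, 36), (24, 36), (40, 36)}

Natural join on D: {(15, 37, 2, 28, v, 14), (15, 37, 2, 28, y, 12), (18, 40, 4, 8, k, 15), (18, 9, 10, 37, k, 15), (29, 15, 36, 16, d, 40), (29, 15, 36, 16, v, 23), (29, 15, 36, 16, y, 24), (29, 20, 4, 9, d, 40), (29, 20, 4, 9, v, 23), (29, 20, 4, 9, y, 24), (29, 34, 40, 33, d, 40), (29, 34, 40, 33, v, 23), (29, 34, 40, 33, y, 24)}
Natural join on F: {(15, 37, 2, 28, v, 14, 18), (15, 37, 2, 28, y, 12, 18), (18, 9, 10, 37, k, 15, 26), (18, 9, 10, 37, k, 15, 5), (29, 15, 36, 16, d, 40, 1), (29, 15, 36, 16, v, 23, 1), (29, 15, 36, 16, y, 24, 1)}
Selection A = 16: {(29, 15, 36, 16, d, 40, 1), (29, 15, 36, 16, v, 23, 1), (29, 15, 36, 16, y, 24, 1)}
Keep only column(s) B, F: {(23, 36), (24, 36), (40, 36)}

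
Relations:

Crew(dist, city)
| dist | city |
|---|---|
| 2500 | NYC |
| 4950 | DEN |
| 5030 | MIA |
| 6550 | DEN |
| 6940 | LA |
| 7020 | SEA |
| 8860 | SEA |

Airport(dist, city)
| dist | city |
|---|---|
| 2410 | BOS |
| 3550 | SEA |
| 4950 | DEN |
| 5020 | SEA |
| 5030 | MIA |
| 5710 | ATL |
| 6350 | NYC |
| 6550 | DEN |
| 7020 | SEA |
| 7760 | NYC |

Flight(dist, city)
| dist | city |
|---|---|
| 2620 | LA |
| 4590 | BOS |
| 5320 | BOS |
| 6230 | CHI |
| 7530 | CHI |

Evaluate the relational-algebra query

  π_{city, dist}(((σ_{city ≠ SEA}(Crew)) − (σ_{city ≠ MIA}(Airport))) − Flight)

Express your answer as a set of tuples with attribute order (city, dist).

{(LA, 6940), (MIA, 5030), (NYC, 2500)}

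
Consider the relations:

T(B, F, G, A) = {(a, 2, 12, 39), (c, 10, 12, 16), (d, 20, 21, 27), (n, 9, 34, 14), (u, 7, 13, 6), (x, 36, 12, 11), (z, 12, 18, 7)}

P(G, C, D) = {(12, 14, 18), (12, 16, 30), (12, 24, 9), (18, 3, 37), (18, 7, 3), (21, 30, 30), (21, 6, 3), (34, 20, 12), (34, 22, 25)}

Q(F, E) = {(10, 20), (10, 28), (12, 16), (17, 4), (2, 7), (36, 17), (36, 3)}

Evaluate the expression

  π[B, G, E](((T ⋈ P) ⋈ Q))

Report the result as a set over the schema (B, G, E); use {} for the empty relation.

T ⋈ P (natural join on G): {(a, 2, 12, 39, 14, 18), (a, 2, 12, 39, 16, 30), (a, 2, 12, 39, 24, 9), (c, 10, 12, 16, 14, 18), (c, 10, 12, 16, 16, 30), (c, 10, 12, 16, 24, 9), (d, 20, 21, 27, 30, 30), (d, 20, 21, 27, 6, 3), (n, 9, 34, 14, 20, 12), (n, 9, 34, 14, 22, 25), (x, 36, 12, 11, 14, 18), (x, 36, 12, 11, 16, 30), (x, 36, 12, 11, 24, 9), (z, 12, 18, 7, 3, 37), (z, 12, 18, 7, 7, 3)}
(T ⋈ P) ⋈ Q (natural join on F): {(a, 2, 12, 39, 14, 18, 7), (a, 2, 12, 39, 16, 30, 7), (a, 2, 12, 39, 24, 9, 7), (c, 10, 12, 16, 14, 18, 20), (c, 10, 12, 16, 14, 18, 28), (c, 10, 12, 16, 16, 30, 20), (c, 10, 12, 16, 16, 30, 28), (c, 10, 12, 16, 24, 9, 20), (c, 10, 12, 16, 24, 9, 28), (x, 36, 12, 11, 14, 18, 17), (x, 36, 12, 11, 14, 18, 3), (x, 36, 12, 11, 16, 30, 17), (x, 36, 12, 11, 16, 30, 3), (x, 36, 12, 11, 24, 9, 17), (x, 36, 12, 11, 24, 9, 3), (z, 12, 18, 7, 3, 37, 16), (z, 12, 18, 7, 7, 3, 16)}
π_{B, G, E} gives {(a, 12, 7), (c, 12, 20), (c, 12, 28), (x, 12, 17), (x, 12, 3), (z, 18, 16)} (11 duplicate(s) eliminated).

{(a, 12, 7), (c, 12, 20), (c, 12, 28), (x, 12, 17), (x, 12, 3), (z, 18, 16)}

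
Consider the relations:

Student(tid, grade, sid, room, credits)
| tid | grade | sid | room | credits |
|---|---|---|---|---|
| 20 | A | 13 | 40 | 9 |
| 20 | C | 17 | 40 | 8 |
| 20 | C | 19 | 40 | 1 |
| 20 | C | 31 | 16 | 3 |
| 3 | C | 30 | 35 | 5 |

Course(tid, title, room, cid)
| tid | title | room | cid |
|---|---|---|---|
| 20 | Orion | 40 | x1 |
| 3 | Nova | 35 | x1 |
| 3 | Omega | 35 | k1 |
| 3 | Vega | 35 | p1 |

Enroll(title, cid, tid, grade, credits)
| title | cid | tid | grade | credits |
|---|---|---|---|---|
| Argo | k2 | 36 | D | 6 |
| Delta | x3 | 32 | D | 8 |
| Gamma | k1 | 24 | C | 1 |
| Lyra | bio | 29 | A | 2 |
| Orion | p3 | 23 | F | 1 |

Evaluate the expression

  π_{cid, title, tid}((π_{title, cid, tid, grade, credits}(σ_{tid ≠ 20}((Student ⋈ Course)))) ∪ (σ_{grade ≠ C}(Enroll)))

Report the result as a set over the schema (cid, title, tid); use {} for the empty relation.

Student ⋈ Course (natural join on tid, room): {(20, A, 13, 40, 9, Orion, x1), (20, C, 17, 40, 8, Orion, x1), (20, C, 19, 40, 1, Orion, x1), (3, C, 30, 35, 5, Nova, x1), (3, C, 30, 35, 5, Omega, k1), (3, C, 30, 35, 5, Vega, p1)}
Filtering on tid ≠ 20 leaves {(3, C, 30, 35, 5, Nova, x1), (3, C, 30, 35, 5, Omega, k1), (3, C, 30, 35, 5, Vega, p1)}.
Keep only column(s) title, cid, tid, grade, credits: {(Nova, x1, 3, C, 5), (Omega, k1, 3, C, 5), (Vega, p1, 3, C, 5)}
Filtering on grade ≠ C leaves {(Argo, k2, 36, D, 6), (Delta, x3, 32, D, 8), (Lyra, bio, 29, A, 2), (Orion, p3, 23, F, 1)}.
Taking the union: {(Argo, k2, 36, D, 6), (Delta, x3, 32, D, 8), (Lyra, bio, 29, A, 2), (Nova, x1, 3, C, 5), (Omega, k1, 3, C, 5), (Orion, p3, 23, F, 1), (Vega, p1, 3, C, 5)}
Keep only column(s) cid, title, tid: {(bio, Lyra, 29), (k1, Omega, 3), (k2, Argo, 36), (p1, Vega, 3), (p3, Orion, 23), (x1, Nova, 3), (x3, Delta, 32)}

{(bio, Lyra, 29), (k1, Omega, 3), (k2, Argo, 36), (p1, Vega, 3), (p3, Orion, 23), (x1, Nova, 3), (x3, Delta, 32)}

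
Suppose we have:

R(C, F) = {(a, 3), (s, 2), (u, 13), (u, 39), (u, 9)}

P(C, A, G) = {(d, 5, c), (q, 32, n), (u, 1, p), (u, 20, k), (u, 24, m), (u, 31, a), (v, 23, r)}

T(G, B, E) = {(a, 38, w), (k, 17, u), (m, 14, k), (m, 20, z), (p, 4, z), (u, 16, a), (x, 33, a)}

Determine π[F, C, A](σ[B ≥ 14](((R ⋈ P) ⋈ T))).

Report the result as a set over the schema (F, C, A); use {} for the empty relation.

{(13, u, 20), (13, u, 24), (13, u, 31), (39, u, 20), (39, u, 24), (39, u, 31), (9, u, 20), (9, u, 24), (9, u, 31)}

Natural join on C: {(u, 13, 1, p), (u, 13, 20, k), (u, 13, 24, m), (u, 13, 31, a), (u, 39, 1, p), (u, 39, 20, k), (u, 39, 24, m), (u, 39, 31, a), (u, 9, 1, p), (u, 9, 20, k), (u, 9, 24, m), (u, 9, 31, a)}
Natural join on G: {(u, 13, 1, p, 4, z), (u, 13, 20, k, 17, u), (u, 13, 24, m, 14, k), (u, 13, 24, m, 20, z), (u, 13, 31, a, 38, w), (u, 39, 1, p, 4, z), (u, 39, 20, k, 17, u), (u, 39, 24, m, 14, k), (u, 39, 24, m, 20, z), (u, 39, 31, a, 38, w), (u, 9, 1, p, 4, z), (u, 9, 20, k, 17, u), (u, 9, 24, m, 14, k), (u, 9, 24, m, 20, z), (u, 9, 31, a, 38, w)}
Apply σ_{B ≥ 14}; surviving tuples: {(u, 13, 20, k, 17, u), (u, 13, 24, m, 14, k), (u, 13, 24, m, 20, z), (u, 13, 31, a, 38, w), (u, 39, 20, k, 17, u), (u, 39, 24, m, 14, k), (u, 39, 24, m, 20, z), (u, 39, 31, a, 38, w), (u, 9, 20, k, 17, u), (u, 9, 24, m, 14, k), (u, 9, 24, m, 20, z), (u, 9, 31, a, 38, w)}
Keep only column(s) F, C, A (3 duplicate(s) eliminated): {(13, u, 20), (13, u, 24), (13, u, 31), (39, u, 20), (39, u, 24), (39, u, 31), (9, u, 20), (9, u, 24), (9, u, 31)}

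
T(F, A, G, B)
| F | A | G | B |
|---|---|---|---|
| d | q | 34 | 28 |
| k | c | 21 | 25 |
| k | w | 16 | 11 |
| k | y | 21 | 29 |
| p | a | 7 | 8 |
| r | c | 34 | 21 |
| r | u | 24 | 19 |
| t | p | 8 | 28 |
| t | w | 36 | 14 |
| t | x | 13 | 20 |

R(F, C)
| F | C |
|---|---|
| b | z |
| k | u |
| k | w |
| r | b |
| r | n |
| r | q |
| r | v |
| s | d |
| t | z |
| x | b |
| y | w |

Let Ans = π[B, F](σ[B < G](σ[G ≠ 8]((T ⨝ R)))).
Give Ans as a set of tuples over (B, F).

Natural join on F: {(k, c, 21, 25, u), (k, c, 21, 25, w), (k, w, 16, 11, u), (k, w, 16, 11, w), (k, y, 21, 29, u), (k, y, 21, 29, w), (r, c, 34, 21, b), (r, c, 34, 21, n), (r, c, 34, 21, q), (r, c, 34, 21, v), (r, u, 24, 19, b), (r, u, 24, 19, n), (r, u, 24, 19, q), (r, u, 24, 19, v), (t, p, 8, 28, z), (t, w, 36, 14, z), (t, x, 13, 20, z)}
Selection G ≠ 8: {(k, c, 21, 25, u), (k, c, 21, 25, w), (k, w, 16, 11, u), (k, w, 16, 11, w), (k, y, 21, 29, u), (k, y, 21, 29, w), (r, c, 34, 21, b), (r, c, 34, 21, n), (r, c, 34, 21, q), (r, c, 34, 21, v), (r, u, 24, 19, b), (r, u, 24, 19, n), (r, u, 24, 19, q), (r, u, 24, 19, v), (t, w, 36, 14, z), (t, x, 13, 20, z)}
Selection B < G: {(k, w, 16, 11, u), (k, w, 16, 11, w), (r, c, 34, 21, b), (r, c, 34, 21, n), (r, c, 34, 21, q), (r, c, 34, 21, v), (r, u, 24, 19, b), (r, u, 24, 19, n), (r, u, 24, 19, q), (r, u, 24, 19, v), (t, w, 36, 14, z)}
Keep only column(s) B, F (7 duplicate(s) eliminated): {(11, k), (14, t), (19, r), (21, r)}

{(11, k), (14, t), (19, r), (21, r)}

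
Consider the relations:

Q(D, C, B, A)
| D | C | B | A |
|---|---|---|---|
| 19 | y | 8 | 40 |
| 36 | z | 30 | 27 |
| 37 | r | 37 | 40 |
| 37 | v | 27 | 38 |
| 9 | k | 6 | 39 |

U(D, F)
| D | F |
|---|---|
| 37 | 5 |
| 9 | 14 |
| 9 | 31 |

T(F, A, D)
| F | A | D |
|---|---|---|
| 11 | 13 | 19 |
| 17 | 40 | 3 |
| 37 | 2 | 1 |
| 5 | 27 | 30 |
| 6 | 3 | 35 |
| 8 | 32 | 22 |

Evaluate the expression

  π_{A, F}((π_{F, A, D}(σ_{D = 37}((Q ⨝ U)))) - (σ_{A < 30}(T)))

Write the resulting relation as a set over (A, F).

{(38, 5), (40, 5)}

Joining Q and U on D yields {(37, r, 37, 40, 5), (37, v, 27, 38, 5), (9, k, 6, 39, 14), (9, k, 6, 39, 31)}.
Selection D = 37: {(37, r, 37, 40, 5), (37, v, 27, 38, 5)}
π_{F, A, D} gives {(5, 38, 37), (5, 40, 37)}.
Selection A < 30: {(11, 13, 19), (37, 2, 1), (5, 27, 30), (6, 3, 35)}
Set difference of the two operands is {(5, 38, 37), (5, 40, 37)}.
π_{A, F} gives {(38, 5), (40, 5)}.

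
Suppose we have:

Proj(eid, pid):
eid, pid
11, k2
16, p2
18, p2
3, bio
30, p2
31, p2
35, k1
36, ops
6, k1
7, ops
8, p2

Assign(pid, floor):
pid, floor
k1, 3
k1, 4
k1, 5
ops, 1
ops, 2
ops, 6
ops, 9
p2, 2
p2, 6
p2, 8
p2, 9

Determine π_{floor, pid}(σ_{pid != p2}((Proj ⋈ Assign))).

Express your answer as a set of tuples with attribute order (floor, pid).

{(1, ops), (2, ops), (3, k1), (4, k1), (5, k1), (6, ops), (9, ops)}

Natural join on pid: {(16, p2, 2), (16, p2, 6), (16, p2, 8), (16, p2, 9), (18, p2, 2), (18, p2, 6), (18, p2, 8), (18, p2, 9), (30, p2, 2), (30, p2, 6), (30, p2, 8), (30, p2, 9), (31, p2, 2), (31, p2, 6), (31, p2, 8), (31, p2, 9), (35, k1, 3), (35, k1, 4), (35, k1, 5), (36, ops, 1), (36, ops, 2), (36, ops, 6), (36, ops, 9), (6, k1, 3), (6, k1, 4), (6, k1, 5), (7, ops, 1), (7, ops, 2), (7, ops, 6), (7, ops, 9), (8, p2, 2), (8, p2, 6), (8, p2, 8), (8, p2, 9)}
σ[pid != p2]: keep tuples satisfying pid != p2 → {(35, k1, 3), (35, k1, 4), (35, k1, 5), (36, ops, 1), (36, ops, 2), (36, ops, 6), (36, ops, 9), (6, k1, 3), (6, k1, 4), (6, k1, 5), (7, ops, 1), (7, ops, 2), (7, ops, 6), (7, ops, 9)}
π_{floor, pid} gives {(1, ops), (2, ops), (3, k1), (4, k1), (5, k1), (6, ops), (9, ops)} (7 duplicate(s) eliminated).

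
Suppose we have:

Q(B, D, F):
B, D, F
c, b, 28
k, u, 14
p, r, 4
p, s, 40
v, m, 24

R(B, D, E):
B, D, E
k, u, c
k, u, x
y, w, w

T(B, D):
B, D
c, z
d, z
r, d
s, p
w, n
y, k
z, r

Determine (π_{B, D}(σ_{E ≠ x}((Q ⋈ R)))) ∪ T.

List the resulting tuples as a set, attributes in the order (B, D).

{(c, z), (d, z), (k, u), (r, d), (s, p), (w, n), (y, k), (z, r)}

Natural join on B, D: {(k, u, 14, c), (k, u, 14, x)}
Filtering on E ≠ x leaves {(k, u, 14, c)}.
Keep only column(s) B, D: {(k, u)}
Taking the union: {(c, z), (d, z), (k, u), (r, d), (s, p), (w, n), (y, k), (z, r)}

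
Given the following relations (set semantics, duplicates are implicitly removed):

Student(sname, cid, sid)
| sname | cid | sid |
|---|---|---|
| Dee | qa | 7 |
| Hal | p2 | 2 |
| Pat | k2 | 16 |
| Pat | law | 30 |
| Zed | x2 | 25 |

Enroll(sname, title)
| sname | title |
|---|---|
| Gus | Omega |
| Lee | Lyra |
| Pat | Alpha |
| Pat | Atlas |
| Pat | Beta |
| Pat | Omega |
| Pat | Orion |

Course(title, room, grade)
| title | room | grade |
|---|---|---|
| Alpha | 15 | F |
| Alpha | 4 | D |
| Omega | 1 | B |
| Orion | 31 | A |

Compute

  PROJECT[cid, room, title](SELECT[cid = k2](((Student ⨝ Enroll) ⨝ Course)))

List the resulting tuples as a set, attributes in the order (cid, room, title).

{(k2, 1, Omega), (k2, 15, Alpha), (k2, 31, Orion), (k2, 4, Alpha)}

Student ⋈ Enroll (natural join on sname): {(Pat, k2, 16, Alpha), (Pat, k2, 16, Atlas), (Pat, k2, 16, Beta), (Pat, k2, 16, Omega), (Pat, k2, 16, Orion), (Pat, law, 30, Alpha), (Pat, law, 30, Atlas), (Pat, law, 30, Beta), (Pat, law, 30, Omega), (Pat, law, 30, Orion)}
(Student ⨝ Enroll) ⋈ Course (natural join on title): {(Pat, k2, 16, Alpha, 15, F), (Pat, k2, 16, Alpha, 4, D), (Pat, k2, 16, Omega, 1, B), (Pat, k2, 16, Orion, 31, A), (Pat, law, 30, Alpha, 15, F), (Pat, law, 30, Alpha, 4, D), (Pat, law, 30, Omega, 1, B), (Pat, law, 30, Orion, 31, A)}
Apply σ_{cid = k2}; surviving tuples: {(Pat, k2, 16, Alpha, 15, F), (Pat, k2, 16, Alpha, 4, D), (Pat, k2, 16, Omega, 1, B), (Pat, k2, 16, Orion, 31, A)}
π[cid, room, title]: project onto (cid, room, title) → {(k2, 1, Omega), (k2, 15, Alpha), (k2, 31, Orion), (k2, 4, Alpha)}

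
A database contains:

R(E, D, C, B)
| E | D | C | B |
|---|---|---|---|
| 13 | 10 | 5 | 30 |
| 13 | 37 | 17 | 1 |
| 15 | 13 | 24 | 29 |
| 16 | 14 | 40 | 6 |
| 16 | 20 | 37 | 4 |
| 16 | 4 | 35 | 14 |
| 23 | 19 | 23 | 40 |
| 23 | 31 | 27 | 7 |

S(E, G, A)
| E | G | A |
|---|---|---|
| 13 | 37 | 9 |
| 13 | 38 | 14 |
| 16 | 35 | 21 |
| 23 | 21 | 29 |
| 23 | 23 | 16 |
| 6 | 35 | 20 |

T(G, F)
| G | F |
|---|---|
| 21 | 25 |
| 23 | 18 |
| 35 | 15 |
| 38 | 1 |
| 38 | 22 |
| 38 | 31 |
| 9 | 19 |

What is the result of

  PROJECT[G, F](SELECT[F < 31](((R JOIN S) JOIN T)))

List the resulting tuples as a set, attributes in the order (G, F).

{(21, 25), (23, 18), (35, 15), (38, 1), (38, 22)}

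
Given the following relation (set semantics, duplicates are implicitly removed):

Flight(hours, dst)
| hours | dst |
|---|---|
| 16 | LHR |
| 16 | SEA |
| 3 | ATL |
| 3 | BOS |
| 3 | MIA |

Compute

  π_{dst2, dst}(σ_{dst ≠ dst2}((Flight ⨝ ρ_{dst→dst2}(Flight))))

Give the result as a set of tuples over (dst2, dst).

{(ATL, BOS), (ATL, MIA), (BOS, ATL), (BOS, MIA), (LHR, SEA), (MIA, ATL), (MIA, BOS), (SEA, LHR)}

ρ[dst→dst2]: schema becomes (hours, dst2); tuples unchanged.
Flight ⋈ ρ_{dst→dst2}(Flight) (natural join on hours): {(16, LHR, LHR), (16, LHR, SEA), (16, SEA, LHR), (16, SEA, SEA), (3, ATL, ATL), (3, ATL, BOS), (3, ATL, MIA), (3, BOS, ATL), (3, BOS, BOS), (3, BOS, MIA), (3, MIA, ATL), (3, MIA, BOS), (3, MIA, MIA)}
Selection dst ≠ dst2: {(16, LHR, SEA), (16, SEA, LHR), (3, ATL, BOS), (3, ATL, MIA), (3, BOS, ATL), (3, BOS, MIA), (3, MIA, ATL), (3, MIA, BOS)}
Projecting to dst2, dst: {(ATL, BOS), (ATL, MIA), (BOS, ATL), (BOS, MIA), (LHR, SEA), (MIA, ATL), (MIA, BOS), (SEA, LHR)}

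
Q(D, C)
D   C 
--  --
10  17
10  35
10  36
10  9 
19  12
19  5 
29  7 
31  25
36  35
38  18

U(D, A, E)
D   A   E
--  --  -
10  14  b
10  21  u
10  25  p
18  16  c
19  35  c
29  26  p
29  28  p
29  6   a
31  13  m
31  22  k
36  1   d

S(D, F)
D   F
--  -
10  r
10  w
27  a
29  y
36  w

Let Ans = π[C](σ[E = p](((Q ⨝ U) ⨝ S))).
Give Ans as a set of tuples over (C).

{17, 35, 36, 7, 9}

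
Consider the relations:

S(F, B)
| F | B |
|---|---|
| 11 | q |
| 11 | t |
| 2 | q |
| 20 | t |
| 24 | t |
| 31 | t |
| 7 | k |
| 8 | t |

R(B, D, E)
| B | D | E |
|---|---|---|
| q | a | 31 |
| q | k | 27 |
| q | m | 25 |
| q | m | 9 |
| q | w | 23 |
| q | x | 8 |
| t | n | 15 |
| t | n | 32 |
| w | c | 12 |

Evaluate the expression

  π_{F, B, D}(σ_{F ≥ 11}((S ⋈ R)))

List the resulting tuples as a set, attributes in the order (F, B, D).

{(11, q, a), (11, q, k), (11, q, m), (11, q, w), (11, q, x), (11, t, n), (20, t, n), (24, t, n), (31, t, n)}

S ⋈ R (natural join on B): {(11, q, a, 31), (11, q, k, 27), (11, q, m, 25), (11, q, m, 9), (11, q, w, 23), (11, q, x, 8), (11, t, n, 15), (11, t, n, 32), (2, q, a, 31), (2, q, k, 27), (2, q, m, 25), (2, q, m, 9), (2, q, w, 23), (2, q, x, 8), (20, t, n, 15), (20, t, n, 32), (24, t, n, 15), (24, t, n, 32), (31, t, n, 15), (31, t, n, 32), (8, t, n, 15), (8, t, n, 32)}
Apply σ_{F ≥ 11}; surviving tuples: {(11, q, a, 31), (11, q, k, 27), (11, q, m, 25), (11, q, m, 9), (11, q, w, 23), (11, q, x, 8), (11, t, n, 15), (11, t, n, 32), (20, t, n, 15), (20, t, n, 32), (24, t, n, 15), (24, t, n, 32), (31, t, n, 15), (31, t, n, 32)}
π[F, B, D]: project onto (F, B, D) (5 duplicate(s) eliminated) → {(11, q, a), (11, q, k), (11, q, m), (11, q, w), (11, q, x), (11, t, n), (20, t, n), (24, t, n), (31, t, n)}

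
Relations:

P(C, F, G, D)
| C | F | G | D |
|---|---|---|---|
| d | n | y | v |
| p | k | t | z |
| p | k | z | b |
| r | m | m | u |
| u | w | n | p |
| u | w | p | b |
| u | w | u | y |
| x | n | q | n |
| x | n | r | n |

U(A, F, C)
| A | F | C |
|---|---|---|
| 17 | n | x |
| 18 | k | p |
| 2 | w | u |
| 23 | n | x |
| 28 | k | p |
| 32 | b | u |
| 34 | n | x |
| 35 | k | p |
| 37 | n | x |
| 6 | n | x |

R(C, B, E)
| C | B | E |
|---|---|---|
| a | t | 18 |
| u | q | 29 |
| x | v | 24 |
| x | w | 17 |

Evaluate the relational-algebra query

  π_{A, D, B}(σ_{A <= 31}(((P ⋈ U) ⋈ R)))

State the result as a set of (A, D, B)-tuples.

{(17, n, v), (17, n, w), (2, b, q), (2, p, q), (2, y, q), (23, n, v), (23, n, w), (6, n, v), (6, n, w)}

Natural join on C, F: {(p, k, t, z, 18), (p, k, t, z, 28), (p, k, t, z, 35), (p, k, z, b, 18), (p, k, z, b, 28), (p, k, z, b, 35), (u, w, n, p, 2), (u, w, p, b, 2), (u, w, u, y, 2), (x, n, q, n, 17), (x, n, q, n, 23), (x, n, q, n, 34), (x, n, q, n, 37), (x, n, q, n, 6), (x, n, r, n, 17), (x, n, r, n, 23), (x, n, r, n, 34), (x, n, r, n, 37), (x, n, r, n, 6)}
Natural join on C: {(u, w, n, p, 2, q, 29), (u, w, p, b, 2, q, 29), (u, w, u, y, 2, q, 29), (x, n, q, n, 17, v, 24), (x, n, q, n, 17, w, 17), (x, n, q, n, 23, v, 24), (x, n, q, n, 23, w, 17), (x, n, q, n, 34, v, 24), (x, n, q, n, 34, w, 17), (x, n, q, n, 37, v, 24), (x, n, q, n, 37, w, 17), (x, n, q, n, 6, v, 24), (x, n, q, n, 6, w, 17), (x, n, r, n, 17, v, 24), (x, n, r, n, 17, w, 17), (x, n, r, n, 23, v, 24), (x, n, r, n, 23, w, 17), (x, n, r, n, 34, v, 24), (x, n, r, n, 34, w, 17), (x, n, r, n, 37, v, 24), (x, n, r, n, 37, w, 17), (x, n, r, n, 6, v, 24), (x, n, r, n, 6, w, 17)}
Filtering on A <= 31 leaves {(u, w, n, p, 2, q, 29), (u, w, p, b, 2, q, 29), (u, w, u, y, 2, q, 29), (x, n, q, n, 17, v, 24), (x, n, q, n, 17, w, 17), (x, n, q, n, 23, v, 24), (x, n, q, n, 23, w, 17), (x, n, q, n, 6, v, 24), (x, n, q, n, 6, w, 17), (x, n, r, n, 17, v, 24), (x, n, r, n, 17, w, 17), (x, n, r, n, 23, v, 24), (x, n, r, n, 23, w, 17), (x, n, r, n, 6, v, 24), (x, n, r, n, 6, w, 17)}.
π_{A, D, B} gives {(17, n, v), (17, n, w), (2, b, q), (2, p, q), (2, y, q), (23, n, v), (23, n, w), (6, n, v), (6, n, w)} (6 duplicate(s) eliminated).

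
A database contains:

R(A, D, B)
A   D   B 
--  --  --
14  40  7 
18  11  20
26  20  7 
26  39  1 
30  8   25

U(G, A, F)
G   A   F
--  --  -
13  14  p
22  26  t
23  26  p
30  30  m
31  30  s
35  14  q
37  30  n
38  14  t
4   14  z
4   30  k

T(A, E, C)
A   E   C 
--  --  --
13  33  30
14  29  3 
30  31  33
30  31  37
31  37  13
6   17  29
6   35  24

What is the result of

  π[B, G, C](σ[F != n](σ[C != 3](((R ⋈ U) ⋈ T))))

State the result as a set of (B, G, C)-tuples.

{(25, 30, 33), (25, 30, 37), (25, 31, 33), (25, 31, 37), (25, 4, 33), (25, 4, 37)}

R ⋈ U (natural join on A): {(14, 40, 7, 13, p), (14, 40, 7, 35, q), (14, 40, 7, 38, t), (14, 40, 7, 4, z), (26, 20, 7, 22, t), (26, 20, 7, 23, p), (26, 39, 1, 22, t), (26, 39, 1, 23, p), (30, 8, 25, 30, m), (30, 8, 25, 31, s), (30, 8, 25, 37, n), (30, 8, 25, 4, k)}
(R ⋈ U) ⋈ T (natural join on A): {(14, 40, 7, 13, p, 29, 3), (14, 40, 7, 35, q, 29, 3), (14, 40, 7, 38, t, 29, 3), (14, 40, 7, 4, z, 29, 3), (30, 8, 25, 30, m, 31, 33), (30, 8, 25, 30, m, 31, 37), (30, 8, 25, 31, s, 31, 33), (30, 8, 25, 31, s, 31, 37), (30, 8, 25, 37, n, 31, 33), (30, 8, 25, 37, n, 31, 37), (30, 8, 25, 4, k, 31, 33), (30, 8, 25, 4, k, 31, 37)}
Selection C != 3: {(30, 8, 25, 30, m, 31, 33), (30, 8, 25, 30, m, 31, 37), (30, 8, 25, 31, s, 31, 33), (30, 8, 25, 31, s, 31, 37), (30, 8, 25, 37, n, 31, 33), (30, 8, 25, 37, n, 31, 37), (30, 8, 25, 4, k, 31, 33), (30, 8, 25, 4, k, 31, 37)}
Selection F != n: {(30, 8, 25, 30, m, 31, 33), (30, 8, 25, 30, m, 31, 37), (30, 8, 25, 31, s, 31, 33), (30, 8, 25, 31, s, 31, 37), (30, 8, 25, 4, k, 31, 33), (30, 8, 25, 4, k, 31, 37)}
Projecting to B, G, C: {(25, 30, 33), (25, 30, 37), (25, 31, 33), (25, 31, 37), (25, 4, 33), (25, 4, 37)}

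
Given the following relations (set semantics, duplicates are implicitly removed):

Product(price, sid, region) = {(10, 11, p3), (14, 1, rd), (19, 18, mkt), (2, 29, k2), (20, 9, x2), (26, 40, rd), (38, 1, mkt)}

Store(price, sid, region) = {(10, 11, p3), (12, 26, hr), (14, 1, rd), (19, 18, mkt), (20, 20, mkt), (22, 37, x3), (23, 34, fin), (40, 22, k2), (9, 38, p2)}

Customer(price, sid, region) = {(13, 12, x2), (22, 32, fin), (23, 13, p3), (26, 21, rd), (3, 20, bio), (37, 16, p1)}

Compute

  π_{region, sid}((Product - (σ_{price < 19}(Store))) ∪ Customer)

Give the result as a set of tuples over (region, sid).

Apply σ_{price < 19}; surviving tuples: {(10, 11, p3), (12, 26, hr), (14, 1, rd), (9, 38, p2)}
Taking the difference: {(19, 18, mkt), (2, 29, k2), (20, 9, x2), (26, 40, rd), (38, 1, mkt)}
Taking the union: {(13, 12, x2), (19, 18, mkt), (2, 29, k2), (20, 9, x2), (22, 32, fin), (23, 13, p3), (26, 21, rd), (26, 40, rd), (3, 20, bio), (37, 16, p1), (38, 1, mkt)}
π_{region, sid} gives {(bio, 20), (fin, 32), (k2, 29), (mkt, 1), (mkt, 18), (p1, 16), (p3, 13), (rd, 21), (rd, 40), (x2, 12), (x2, 9)}.

{(bio, 20), (fin, 32), (k2, 29), (mkt, 1), (mkt, 18), (p1, 16), (p3, 13), (rd, 21), (rd, 40), (x2, 12), (x2, 9)}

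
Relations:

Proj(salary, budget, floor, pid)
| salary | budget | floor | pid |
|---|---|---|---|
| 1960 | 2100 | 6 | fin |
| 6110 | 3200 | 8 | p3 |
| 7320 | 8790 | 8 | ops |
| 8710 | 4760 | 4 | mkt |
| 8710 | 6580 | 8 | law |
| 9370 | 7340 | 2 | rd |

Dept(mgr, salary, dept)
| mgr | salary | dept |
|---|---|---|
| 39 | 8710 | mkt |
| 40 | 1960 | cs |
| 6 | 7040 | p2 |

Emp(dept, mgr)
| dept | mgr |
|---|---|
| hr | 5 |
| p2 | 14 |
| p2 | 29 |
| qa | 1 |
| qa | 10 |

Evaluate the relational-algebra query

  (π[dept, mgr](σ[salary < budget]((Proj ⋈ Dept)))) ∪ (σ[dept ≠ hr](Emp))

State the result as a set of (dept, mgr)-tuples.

{(cs, 40), (p2, 14), (p2, 29), (qa, 1), (qa, 10)}

Natural join on salary: {(1960, 2100, 6, fin, 40, cs), (8710, 4760, 4, mkt, 39, mkt), (8710, 6580, 8, law, 39, mkt)}
Filtering on salary < budget leaves {(1960, 2100, 6, fin, 40, cs)}.
π[dept, mgr]: project onto (dept, mgr) → {(cs, 40)}
Filtering on dept ≠ hr leaves {(p2, 14), (p2, 29), (qa, 1), (qa, 10)}.
Taking the union: {(cs, 40), (p2, 14), (p2, 29), (qa, 1), (qa, 10)}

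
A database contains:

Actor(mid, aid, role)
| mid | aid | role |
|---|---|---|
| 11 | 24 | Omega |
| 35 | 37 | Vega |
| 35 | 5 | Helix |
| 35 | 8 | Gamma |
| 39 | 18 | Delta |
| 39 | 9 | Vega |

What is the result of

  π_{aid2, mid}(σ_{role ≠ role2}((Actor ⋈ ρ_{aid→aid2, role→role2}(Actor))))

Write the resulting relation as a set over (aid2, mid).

ρ[aid→aid2, role→role2]: schema becomes (mid, aid2, role2); tuples unchanged.
Actor ⋈ ρ_{aid→aid2, role→role2}(Actor) (natural join on mid): {(11, 24, Omega, 24, Omega), (35, 37, Vega, 37, Vega), (35, 37, Vega, 5, Helix), (35, 37, Vega, 8, Gamma), (35, 5, Helix, 37, Vega), (35, 5, Helix, 5, Helix), (35, 5, Helix, 8, Gamma), (35, 8, Gamma, 37, Vega), (35, 8, Gamma, 5, Helix), (35, 8, Gamma, 8, Gamma), (39, 18, Delta, 18, Delta), (39, 18, Delta, 9, Vega), (39, 9, Vega, 18, Delta), (39, 9, Vega, 9, Vega)}
Selection role ≠ role2: {(35, 37, Vega, 5, Helix), (35, 37, Vega, 8, Gamma), (35, 5, Helix, 37, Vega), (35, 5, Helix, 8, Gamma), (35, 8, Gamma, 37, Vega), (35, 8, Gamma, 5, Helix), (39, 18, Delta, 9, Vega), (39, 9, Vega, 18, Delta)}
Keep only column(s) aid2, mid (3 duplicate(s) eliminated): {(18, 39), (37, 35), (5, 35), (8, 35), (9, 39)}

{(18, 39), (37, 35), (5, 35), (8, 35), (9, 39)}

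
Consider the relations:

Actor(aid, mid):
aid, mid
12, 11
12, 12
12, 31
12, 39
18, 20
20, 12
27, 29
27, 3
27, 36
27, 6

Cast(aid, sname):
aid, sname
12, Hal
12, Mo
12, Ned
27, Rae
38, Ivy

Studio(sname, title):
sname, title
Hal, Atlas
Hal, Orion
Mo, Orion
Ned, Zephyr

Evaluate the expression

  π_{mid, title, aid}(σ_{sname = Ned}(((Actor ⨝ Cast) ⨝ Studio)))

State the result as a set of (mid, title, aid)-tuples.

{(11, Zephyr, 12), (12, Zephyr, 12), (31, Zephyr, 12), (39, Zephyr, 12)}

Actor ⋈ Cast (natural join on aid): {(12, 11, Hal), (12, 11, Mo), (12, 11, Ned), (12, 12, Hal), (12, 12, Mo), (12, 12, Ned), (12, 31, Hal), (12, 31, Mo), (12, 31, Ned), (12, 39, Hal), (12, 39, Mo), (12, 39, Ned), (27, 29, Rae), (27, 3, Rae), (27, 36, Rae), (27, 6, Rae)}
(Actor ⨝ Cast) ⋈ Studio (natural join on sname): {(12, 11, Hal, Atlas), (12, 11, Hal, Orion), (12, 11, Mo, Orion), (12, 11, Ned, Zephyr), (12, 12, Hal, Atlas), (12, 12, Hal, Orion), (12, 12, Mo, Orion), (12, 12, Ned, Zephyr), (12, 31, Hal, Atlas), (12, 31, Hal, Orion), (12, 31, Mo, Orion), (12, 31, Ned, Zephyr), (12, 39, Hal, Atlas), (12, 39, Hal, Orion), (12, 39, Mo, Orion), (12, 39, Ned, Zephyr)}
Selection sname = Ned: {(12, 11, Ned, Zephyr), (12, 12, Ned, Zephyr), (12, 31, Ned, Zephyr), (12, 39, Ned, Zephyr)}
Projecting to mid, title, aid: {(11, Zephyr, 12), (12, Zephyr, 12), (31, Zephyr, 12), (39, Zephyr, 12)}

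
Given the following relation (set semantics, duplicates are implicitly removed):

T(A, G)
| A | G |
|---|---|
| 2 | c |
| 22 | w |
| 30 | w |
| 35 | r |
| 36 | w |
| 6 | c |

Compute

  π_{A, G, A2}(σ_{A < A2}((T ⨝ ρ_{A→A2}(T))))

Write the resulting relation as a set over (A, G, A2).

ρ[A→A2]: schema becomes (A2, G); tuples unchanged.
T ⋈ ρ_{A→A2}(T) (natural join on G): {(2, c, 2), (2, c, 6), (22, w, 22), (22, w, 30), (22, w, 36), (30, w, 22), (30, w, 30), (30, w, 36), (35, r, 35), (36, w, 22), (36, w, 30), (36, w, 36), (6, c, 2), (6, c, 6)}
Filtering on A < A2 leaves {(2, c, 6), (22, w, 30), (22, w, 36), (30, w, 36)}.
π_{A, G, A2} gives {(2, c, 6), (22, w, 30), (22, w, 36), (30, w, 36)}.

{(2, c, 6), (22, w, 30), (22, w, 36), (30, w, 36)}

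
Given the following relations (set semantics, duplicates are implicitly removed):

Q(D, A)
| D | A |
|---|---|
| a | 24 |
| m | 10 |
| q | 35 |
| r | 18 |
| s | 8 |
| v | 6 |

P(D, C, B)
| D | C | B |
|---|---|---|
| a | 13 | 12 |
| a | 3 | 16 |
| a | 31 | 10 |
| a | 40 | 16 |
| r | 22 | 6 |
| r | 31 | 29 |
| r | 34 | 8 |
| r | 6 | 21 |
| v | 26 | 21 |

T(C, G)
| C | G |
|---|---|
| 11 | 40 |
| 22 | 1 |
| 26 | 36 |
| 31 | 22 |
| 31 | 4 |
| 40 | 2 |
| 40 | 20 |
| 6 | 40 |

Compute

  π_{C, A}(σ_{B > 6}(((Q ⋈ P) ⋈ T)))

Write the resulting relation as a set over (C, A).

{(26, 6), (31, 18), (31, 24), (40, 24), (6, 18)}

Natural join on D: {(a, 24, 13, 12), (a, 24, 3, 16), (a, 24, 31, 10), (a, 24, 40, 16), (r, 18, 22, 6), (r, 18, 31, 29), (r, 18, 34, 8), (r, 18, 6, 21), (v, 6, 26, 21)}
Natural join on C: {(a, 24, 31, 10, 22), (a, 24, 31, 10, 4), (a, 24, 40, 16, 2), (a, 24, 40, 16, 20), (r, 18, 22, 6, 1), (r, 18, 31, 29, 22), (r, 18, 31, 29, 4), (r, 18, 6, 21, 40), (v, 6, 26, 21, 36)}
Filtering on B > 6 leaves {(a, 24, 31, 10, 22), (a, 24, 31, 10, 4), (a, 24, 40, 16, 2), (a, 24, 40, 16, 20), (r, 18, 31, 29, 22), (r, 18, 31, 29, 4), (r, 18, 6, 21, 40), (v, 6, 26, 21, 36)}.
π_{C, A} gives {(26, 6), (31, 18), (31, 24), (40, 24), (6, 18)} (3 duplicate(s) eliminated).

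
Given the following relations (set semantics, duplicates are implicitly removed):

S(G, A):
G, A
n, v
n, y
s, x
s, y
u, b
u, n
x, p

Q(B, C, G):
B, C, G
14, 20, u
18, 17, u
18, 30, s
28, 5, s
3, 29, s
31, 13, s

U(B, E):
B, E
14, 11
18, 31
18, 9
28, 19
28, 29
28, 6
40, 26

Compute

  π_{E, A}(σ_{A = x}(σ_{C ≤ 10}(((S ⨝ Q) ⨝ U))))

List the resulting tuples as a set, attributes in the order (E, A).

Joining S and Q on G yields {(s, x, 18, 30), (s, x, 28, 5), (s, x, 3, 29), (s, x, 31, 13), (s, y, 18, 30), (s, y, 28, 5), (s, y, 3, 29), (s, y, 31, 13), (u, b, 14, 20), (u, b, 18, 17), (u, n, 14, 20), (u, n, 18, 17)}.
Joining (S ⨝ Q) and U on B yields {(s, x, 18, 30, 31), (s, x, 18, 30, 9), (s, x, 28, 5, 19), (s, x, 28, 5, 29), (s, x, 28, 5, 6), (s, y, 18, 30, 31), (s, y, 18, 30, 9), (s, y, 28, 5, 19), (s, y, 28, 5, 29), (s, y, 28, 5, 6), (u, b, 14, 20, 11), (u, b, 18, 17, 31), (u, b, 18, 17, 9), (u, n, 14, 20, 11), (u, n, 18, 17, 31), (u, n, 18, 17, 9)}.
σ[C ≤ 10]: keep tuples satisfying C ≤ 10 → {(s, x, 28, 5, 19), (s, x, 28, 5, 29), (s, x, 28, 5, 6), (s, y, 28, 5, 19), (s, y, 28, 5, 29), (s, y, 28, 5, 6)}
σ[A = x]: keep tuples satisfying A = x → {(s, x, 28, 5, 19), (s, x, 28, 5, 29), (s, x, 28, 5, 6)}
Projecting to E, A: {(19, x), (29, x), (6, x)}

{(19, x), (29, x), (6, x)}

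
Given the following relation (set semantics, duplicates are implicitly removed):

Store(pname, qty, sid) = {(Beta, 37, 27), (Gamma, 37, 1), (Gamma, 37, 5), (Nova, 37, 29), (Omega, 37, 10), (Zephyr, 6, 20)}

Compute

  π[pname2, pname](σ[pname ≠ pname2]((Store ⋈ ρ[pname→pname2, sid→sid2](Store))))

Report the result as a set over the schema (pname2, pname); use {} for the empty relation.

ρ[pname→pname2, sid→sid2]: schema becomes (pname2, qty, sid2); tuples unchanged.
Natural join on qty: {(Beta, 37, 27, Beta, 27), (Beta, 37, 27, Gamma, 1), (Beta, 37, 27, Gamma, 5), (Beta, 37, 27, Nova, 29), (Beta, 37, 27, Omega, 10), (Gamma, 37, 1, Beta, 27), (Gamma, 37, 1, Gamma, 1), (Gamma, 37, 1, Gamma, 5), (Gamma, 37, 1, Nova, 29), (Gamma, 37, 1, Omega, 10), (Gamma, 37, 5, Beta, 27), (Gamma, 37, 5, Gamma, 1), (Gamma, 37, 5, Gamma, 5), (Gamma, 37, 5, Nova, 29), (Gamma, 37, 5, Omega, 10), (Nova, 37, 29, Beta, 27), (Nova, 37, 29, Gamma, 1), (Nova, 37, 29, Gamma, 5), (Nova, 37, 29, Nova, 29), (Nova, 37, 29, Omega, 10), (Omega, 37, 10, Beta, 27), (Omega, 37, 10, Gamma, 1), (Omega, 37, 10, Gamma, 5), (Omega, 37, 10, Nova, 29), (Omega, 37, 10, Omega, 10), (Zephyr, 6, 20, Zephyr, 20)}
Apply σ_{pname ≠ pname2}; surviving tuples: {(Beta, 37, 27, Gamma, 1), (Beta, 37, 27, Gamma, 5), (Beta, 37, 27, Nova, 29), (Beta, 37, 27, Omega, 10), (Gamma, 37, 1, Beta, 27), (Gamma, 37, 1, Nova, 29), (Gamma, 37, 1, Omega, 10), (Gamma, 37, 5, Beta, 27), (Gamma, 37, 5, Nova, 29), (Gamma, 37, 5, Omega, 10), (Nova, 37, 29, Beta, 27), (Nova, 37, 29, Gamma, 1), (Nova, 37, 29, Gamma, 5), (Nova, 37, 29, Omega, 10), (Omega, 37, 10, Beta, 27), (Omega, 37, 10, Gamma, 1), (Omega, 37, 10, Gamma, 5), (Omega, 37, 10, Nova, 29)}
Keep only column(s) pname2, pname (6 duplicate(s) eliminated): {(Beta, Gamma), (Beta, Nova), (Beta, Omega), (Gamma, Beta), (Gamma, Nova), (Gamma, Omega), (Nova, Beta), (Nova, Gamma), (Nova, Omega), (Omega, Beta), (Omega, Gamma), (Omega, Nova)}

{(Beta, Gamma), (Beta, Nova), (Beta, Omega), (Gamma, Beta), (Gamma, Nova), (Gamma, Omega), (Nova, Beta), (Nova, Gamma), (Nova, Omega), (Omega, Beta), (Omega, Gamma), (Omega, Nova)}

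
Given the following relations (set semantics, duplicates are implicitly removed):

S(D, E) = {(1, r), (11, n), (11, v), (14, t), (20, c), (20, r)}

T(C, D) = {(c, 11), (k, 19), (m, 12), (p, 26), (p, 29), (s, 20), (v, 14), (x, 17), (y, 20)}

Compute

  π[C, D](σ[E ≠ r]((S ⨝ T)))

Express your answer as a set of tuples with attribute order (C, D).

Natural join on D: {(11, n, c), (11, v, c), (14, t, v), (20, c, s), (20, c, y), (20, r, s), (20, r, y)}
σ[E ≠ r]: keep tuples satisfying E ≠ r → {(11, n, c), (11, v, c), (14, t, v), (20, c, s), (20, c, y)}
Keep only column(s) C, D (1 duplicate(s) eliminated): {(c, 11), (s, 20), (v, 14), (y, 20)}

{(c, 11), (s, 20), (v, 14), (y, 20)}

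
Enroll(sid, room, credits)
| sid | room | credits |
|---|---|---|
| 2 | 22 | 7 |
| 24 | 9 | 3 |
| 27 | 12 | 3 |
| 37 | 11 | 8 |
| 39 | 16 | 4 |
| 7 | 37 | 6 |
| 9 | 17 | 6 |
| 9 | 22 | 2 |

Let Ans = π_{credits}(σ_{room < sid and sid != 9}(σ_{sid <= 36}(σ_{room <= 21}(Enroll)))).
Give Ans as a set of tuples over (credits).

Selection room <= 21: {(24, 9, 3), (27, 12, 3), (37, 11, 8), (39, 16, 4), (9, 17, 6)}
Selection sid <= 36: {(24, 9, 3), (27, 12, 3), (9, 17, 6)}
Selection room < sid and sid != 9: {(24, 9, 3), (27, 12, 3)}
π_{credits} gives {3} (1 duplicate(s) eliminated).

{3}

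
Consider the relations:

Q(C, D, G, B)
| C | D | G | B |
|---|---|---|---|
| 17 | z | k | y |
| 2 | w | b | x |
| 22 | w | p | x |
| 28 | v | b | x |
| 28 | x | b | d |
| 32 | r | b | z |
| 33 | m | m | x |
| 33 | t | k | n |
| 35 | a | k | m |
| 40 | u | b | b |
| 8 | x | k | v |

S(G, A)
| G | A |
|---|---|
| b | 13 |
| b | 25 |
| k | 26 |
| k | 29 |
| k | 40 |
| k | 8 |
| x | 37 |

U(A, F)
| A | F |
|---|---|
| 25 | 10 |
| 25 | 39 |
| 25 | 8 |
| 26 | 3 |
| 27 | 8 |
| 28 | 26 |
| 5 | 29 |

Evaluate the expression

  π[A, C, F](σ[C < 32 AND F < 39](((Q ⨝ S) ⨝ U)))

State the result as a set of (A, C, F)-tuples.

{(25, 2, 10), (25, 2, 8), (25, 28, 10), (25, 28, 8), (26, 17, 3), (26, 8, 3)}

Natural join on G: {(17, z, k, y, 26), (17, z, k, y, 29), (17, z, k, y, 40), (17, z, k, y, 8), (2, w, b, x, 13), (2, w, b, x, 25), (28, v, b, x, 13), (28, v, b, x, 25), (28, x, b, d, 13), (28, x, b, d, 25), (32, r, b, z, 13), (32, r, b, z, 25), (33, t, k, n, 26), (33, t, k, n, 29), (33, t, k, n, 40), (33, t, k, n, 8), (35, a, k, m, 26), (35, a, k, m, 29), (35, a, k, m, 40), (35, a, k, m, 8), (40, u, b, b, 13), (40, u, b, b, 25), (8, x, k, v, 26), (8, x, k, v, 29), (8, x, k, v, 40), (8, x, k, v, 8)}
Natural join on A: {(17, z, k, y, 26, 3), (2, w, b, x, 25, 10), (2, w, b, x, 25, 39), (2, w, b, x, 25, 8), (28, v, b, x, 25, 10), (28, v, b, x, 25, 39), (28, v, b, x, 25, 8), (28, x, b, d, 25, 10), (28, x, b, d, 25, 39), (28, x, b, d, 25, 8), (32, r, b, z, 25, 10), (32, r, b, z, 25, 39), (32, r, b, z, 25, 8), (33, t, k, n, 26, 3), (35, a, k, m, 26, 3), (40, u, b, b, 25, 10), (40, u, b, b, 25, 39), (40, u, b, b, 25, 8), (8, x, k, v, 26, 3)}
Selection C < 32 AND F < 39: {(17, z, k, y, 26, 3), (2, w, b, x, 25, 10), (2, w, b, x, 25, 8), (28, v, b, x, 25, 10), (28, v, b, x, 25, 8), (28, x, b, d, 25, 10), (28, x, b, d, 25, 8), (8, x, k, v, 26, 3)}
Projecting to A, C, F (2 duplicate(s) eliminated): {(25, 2, 10), (25, 2, 8), (25, 28, 10), (25, 28, 8), (26, 17, 3), (26, 8, 3)}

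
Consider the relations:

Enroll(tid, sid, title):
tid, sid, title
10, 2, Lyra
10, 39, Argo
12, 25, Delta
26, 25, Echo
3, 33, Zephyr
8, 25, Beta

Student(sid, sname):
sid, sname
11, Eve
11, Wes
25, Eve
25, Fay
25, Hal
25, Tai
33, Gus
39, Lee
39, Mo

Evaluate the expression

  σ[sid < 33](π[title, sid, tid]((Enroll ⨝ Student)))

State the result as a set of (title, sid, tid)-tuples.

{(Beta, 25, 8), (Delta, 25, 12), (Echo, 25, 26)}

Enroll ⋈ Student (natural join on sid): {(10, 39, Argo, Lee), (10, 39, Argo, Mo), (12, 25, Delta, Eve), (12, 25, Delta, Fay), (12, 25, Delta, Hal), (12, 25, Delta, Tai), (26, 25, Echo, Eve), (26, 25, Echo, Fay), (26, 25, Echo, Hal), (26, 25, Echo, Tai), (3, 33, Zephyr, Gus), (8, 25, Beta, Eve), (8, 25, Beta, Fay), (8, 25, Beta, Hal), (8, 25, Beta, Tai)}
π_{title, sid, tid} gives {(Argo, 39, 10), (Beta, 25, 8), (Delta, 25, 12), (Echo, 25, 26), (Zephyr, 33, 3)} (10 duplicate(s) eliminated).
Selection sid < 33: {(Beta, 25, 8), (Delta, 25, 12), (Echo, 25, 26)}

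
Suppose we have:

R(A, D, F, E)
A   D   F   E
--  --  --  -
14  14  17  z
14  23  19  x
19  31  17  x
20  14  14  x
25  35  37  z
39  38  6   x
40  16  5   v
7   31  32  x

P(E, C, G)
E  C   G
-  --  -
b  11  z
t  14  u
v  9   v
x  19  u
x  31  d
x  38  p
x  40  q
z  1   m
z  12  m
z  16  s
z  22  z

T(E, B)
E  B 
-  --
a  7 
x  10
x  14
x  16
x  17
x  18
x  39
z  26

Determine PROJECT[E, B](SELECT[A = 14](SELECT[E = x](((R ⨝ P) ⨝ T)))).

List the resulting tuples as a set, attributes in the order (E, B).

{(x, 10), (x, 14), (x, 16), (x, 17), (x, 18), (x, 39)}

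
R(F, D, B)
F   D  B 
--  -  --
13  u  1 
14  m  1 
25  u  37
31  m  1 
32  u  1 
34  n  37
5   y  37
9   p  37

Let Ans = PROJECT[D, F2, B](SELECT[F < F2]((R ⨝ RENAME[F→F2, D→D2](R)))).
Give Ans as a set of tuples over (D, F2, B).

ρ[F→F2, D→D2]: schema becomes (F2, D2, B); tuples unchanged.
Joining R and RENAME[F→F2, D→D2](R) on B yields {(13, u, 1, 13, u), (13, u, 1, 14, m), (13, u, 1, 31, m), (13, u, 1, 32, u), (14, m, 1, 13, u), (14, m, 1, 14, m), (14, m, 1, 31, m), (14, m, 1, 32, u), (25, u, 37, 25, u), (25, u, 37, 34, n), (25, u, 37, 5, y), (25, u, 37, 9, p), (31, m, 1, 13, u), (31, m, 1, 14, m), (31, m, 1, 31, m), (31, m, 1, 32, u), (32, u, 1, 13, u), (32, u, 1, 14, m), (32, u, 1, 31, m), (32, u, 1, 32, u), (34, n, 37, 25, u), (34, n, 37, 34, n), (34, n, 37, 5, y), (34, n, 37, 9, p), (5, y, 37, 25, u), (5, y, 37, 34, n), (5, y, 37, 5, y), (5, y, 37, 9, p), (9, p, 37, 25, u), (9, p, 37, 34, n), (9, p, 37, 5, y), (9, p, 37, 9, p)}.
Filtering on F < F2 leaves {(13, u, 1, 14, m), (13, u, 1, 31, m), (13, u, 1, 32, u), (14, m, 1, 31, m), (14, m, 1, 32, u), (25, u, 37, 34, n), (31, m, 1, 32, u), (5, y, 37, 25, u), (5, y, 37, 34, n), (5, y, 37, 9, p), (9, p, 37, 25, u), (9, p, 37, 34, n)}.
Projecting to D, F2, B (1 duplicate(s) eliminated): {(m, 31, 1), (m, 32, 1), (p, 25, 37), (p, 34, 37), (u, 14, 1), (u, 31, 1), (u, 32, 1), (u, 34, 37), (y, 25, 37), (y, 34, 37), (y, 9, 37)}

{(m, 31, 1), (m, 32, 1), (p, 25, 37), (p, 34, 37), (u, 14, 1), (u, 31, 1), (u, 32, 1), (u, 34, 37), (y, 25, 37), (y, 34, 37), (y, 9, 37)}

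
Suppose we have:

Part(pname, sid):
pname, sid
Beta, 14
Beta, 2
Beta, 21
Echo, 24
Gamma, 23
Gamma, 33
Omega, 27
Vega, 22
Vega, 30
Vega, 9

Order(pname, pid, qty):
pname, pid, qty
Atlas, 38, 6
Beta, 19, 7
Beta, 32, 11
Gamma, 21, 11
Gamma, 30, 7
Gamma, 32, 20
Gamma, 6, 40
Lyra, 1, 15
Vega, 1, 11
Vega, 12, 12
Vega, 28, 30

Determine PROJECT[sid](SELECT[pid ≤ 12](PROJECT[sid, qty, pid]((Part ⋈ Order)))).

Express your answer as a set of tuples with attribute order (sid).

{22, 23, 30, 33, 9}

Natural join on pname: {(Beta, 14, 19, 7), (Beta, 14, 32, 11), (Beta, 2, 19, 7), (Beta, 2, 32, 11), (Beta, 21, 19, 7), (Beta, 21, 32, 11), (Gamma, 23, 21, 11), (Gamma, 23, 30, 7), (Gamma, 23, 32, 20), (Gamma, 23, 6, 40), (Gamma, 33, 21, 11), (Gamma, 33, 30, 7), (Gamma, 33, 32, 20), (Gamma, 33, 6, 40), (Vega, 22, 1, 11), (Vega, 22, 12, 12), (Vega, 22, 28, 30), (Vega, 30, 1, 11), (Vega, 30, 12, 12), (Vega, 30, 28, 30), (Vega, 9, 1, 11), (Vega, 9, 12, 12), (Vega, 9, 28, 30)}
Keep only column(s) sid, qty, pid: {(14, 11, 32), (14, 7, 19), (2, 11, 32), (2, 7, 19), (21, 11, 32), (21, 7, 19), (22, 11, 1), (22, 12, 12), (22, 30, 28), (23, 11, 21), (23, 20, 32), (23, 40, 6), (23, 7, 30), (30, 11, 1), (30, 12, 12), (30, 30, 28), (33, 11, 21), (33, 20, 32), (33, 40, 6), (33, 7, 30), (9, 11, 1), (9, 12, 12), (9, 30, 28)}
σ[pid ≤ 12]: keep tuples satisfying pid ≤ 12 → {(22, 11, 1), (22, 12, 12), (23, 40, 6), (30, 11, 1), (30, 12, 12), (33, 40, 6), (9, 11, 1), (9, 12, 12)}
Keep only column(s) sid (3 duplicate(s) eliminated): {22, 23, 30, 33, 9}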